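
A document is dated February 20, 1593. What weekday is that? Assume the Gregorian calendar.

Saturday

Doomsday rule: the anchor day for the 1500s is Wednesday. For year 93: 93÷12 = 7 r 9, and 9÷4 = 2, so 7+9+2 = 18.
Wednesday + 18 ≡ Sunday — that's 1593's doomsday.
In February the doomsday date is Feb 28 (1593 is not a leap year).
Feb 20 is 8 days before Feb 28; 8 mod 7 = 1, so Sunday − 1 = Saturday.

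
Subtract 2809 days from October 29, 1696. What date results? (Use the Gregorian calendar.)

−366 (one year; includes Feb 29, 1696) → Oct 29, 1695 (2443 left).
−365 (one year) → Oct 29, 1694 (2078 left).
−365 (one year) → Oct 29, 1693 (1713 left).
−365 (one year) → Oct 29, 1692 (1348 left).
−366 (one year; includes Feb 29, 1692) → Oct 29, 1691 (982 left).
−365 (one year) → Oct 29, 1690 (617 left).
−365 (one year) → Oct 29, 1689 (252 left).
−29 → Sep 30, 1689 (end of Sep, 30 days; 223 left).
−30 → Aug 31, 1689 (end of Aug, 31 days; 193 left).
−31 → Jul 31, 1689 (end of Jul, 31 days; 162 left).
−31 → Jun 30, 1689 (end of Jun, 30 days; 131 left).
−30 → May 31, 1689 (end of May, 31 days; 101 left).
−31 → Apr 30, 1689 (end of Apr, 30 days; 70 left).
−30 → Mar 31, 1689 (end of Mar, 31 days; 40 left).
−31 → Feb 28, 1689 (end of Feb, 28 days; 9 left).
−9 → Feb 19, 1689.

February 19, 1689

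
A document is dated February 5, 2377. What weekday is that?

Doomsday rule: the anchor day for the 2300s is Wednesday. For year 77: 77÷12 = 6 r 5, and 5÷4 = 1, so 6+5+1 = 12.
Wednesday + 12 ≡ Monday — that's 2377's doomsday.
In February the doomsday date is Feb 28 (2377 is not a leap year).
Feb 5 is 23 days before Feb 28; 23 mod 7 = 2, so Monday − 2 = Saturday.

Saturday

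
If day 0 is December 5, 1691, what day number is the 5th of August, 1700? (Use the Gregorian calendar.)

Dec 5, 1691 → Dec 5, 1692: 366 days (Feb 29, 1692 is in that span).
Dec 5, 1692 → Dec 5, 1693: 365 days.
Dec 5, 1693 → Dec 5, 1694: 365 days.
Dec 5, 1694 → Dec 5, 1695: 365 days.
Dec 5, 1695 → Dec 5, 1696: 366 days (Feb 29, 1696 is in that span).
Dec 5, 1696 → Dec 5, 1697: 365 days.
Dec 5, 1697 → Dec 5, 1698: 365 days.
Dec 5, 1698 → Dec 5, 1699: 365 days.
Dec 5, 1699 → Jan 5, 1700: 31 days (December has 31).
Jan 5, 1700 → Feb 5, 1700: 31 days (January has 31).
Feb 5, 1700 → Mar 5, 1700: 28 days (February has 28).
Mar 5, 1700 → Apr 5, 1700: 31 days (March has 31).
Apr 5, 1700 → May 5, 1700: 30 days (April has 30).
May 5, 1700 → Jun 5, 1700: 31 days (May has 31).
Jun 5, 1700 → Jul 5, 1700: 30 days (June has 30).
Jul 5, 1700 → Aug 5, 1700: 31 days.
Total: 3165 days.

3165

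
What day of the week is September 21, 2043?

Doomsday rule: the anchor day for the 2000s is Tuesday. For year 43: 43÷12 = 3 r 7, and 7÷4 = 1, so 3+7+1 = 11.
Tuesday + 11 ≡ Saturday — that's 2043's doomsday.
In September the doomsday date is Sep 5.
Sep 21 is 16 days after Sep 5; 16 mod 7 = 2, so Saturday + 2 = Monday.

Monday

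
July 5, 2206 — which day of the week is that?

Doomsday rule: the anchor day for the 2200s is Friday. For year 06: 6÷12 = 0 r 6, and 6÷4 = 1, so 0+6+1 = 7.
Friday + 7 ≡ Friday — that's 2206's doomsday.
In July the doomsday date is Jul 11.
Jul 5 is 6 days before Jul 11; 6 mod 7 = 6, so Friday − 6 = Saturday.

Saturday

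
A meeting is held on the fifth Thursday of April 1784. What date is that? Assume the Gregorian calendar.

April 1, 1784 is a Thursday.
The first Thursday is therefore April 1 (same day).
The fifth Thursday is 1 + 4×7 = April 29.

April 29, 1784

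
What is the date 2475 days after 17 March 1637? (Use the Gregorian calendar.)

December 26, 1643

+365 (one year) → Mar 17, 1638 (2110 left).
+365 (one year) → Mar 17, 1639 (1745 left).
+366 (one year; includes Feb 29, 1640) → Mar 17, 1640 (1379 left).
+365 (one year) → Mar 17, 1641 (1014 left).
+365 (one year) → Mar 17, 1642 (649 left).
+365 (one year) → Mar 17, 1643 (284 left).
Mar has 31 days: +15 → Apr 1, 1643 (269 left).
Apr has 30 days: +30 → May 1, 1643 (239 left).
May has 31 days: +31 → Jun 1, 1643 (208 left).
Jun has 30 days: +30 → Jul 1, 1643 (178 left).
Jul has 31 days: +31 → Aug 1, 1643 (147 left).
Aug has 31 days: +31 → Sep 1, 1643 (116 left).
Sep has 30 days: +30 → Oct 1, 1643 (86 left).
Oct has 31 days: +31 → Nov 1, 1643 (55 left).
Nov has 30 days: +30 → Dec 1, 1643 (25 left).
+25 → Dec 26, 1643.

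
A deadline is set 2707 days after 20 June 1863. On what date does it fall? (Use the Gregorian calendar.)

November 17, 1870

+366 (one year; includes Feb 29, 1864) → Jun 20, 1864 (2341 left).
+365 (one year) → Jun 20, 1865 (1976 left).
+365 (one year) → Jun 20, 1866 (1611 left).
+365 (one year) → Jun 20, 1867 (1246 left).
+366 (one year; includes Feb 29, 1868) → Jun 20, 1868 (880 left).
+365 (one year) → Jun 20, 1869 (515 left).
+365 (one year) → Jun 20, 1870 (150 left).
Jun has 30 days: +11 → Jul 1, 1870 (139 left).
Jul has 31 days: +31 → Aug 1, 1870 (108 left).
Aug has 31 days: +31 → Sep 1, 1870 (77 left).
Sep has 30 days: +30 → Oct 1, 1870 (47 left).
Oct has 31 days: +31 → Nov 1, 1870 (16 left).
+16 → Nov 17, 1870.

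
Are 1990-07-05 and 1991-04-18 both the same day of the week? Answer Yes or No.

From Jul 5, 1990 to Apr 18, 1991 is 287 days.
287 mod 7 = 0, so they are the same weekday.
(Jul 5, 1990 is a Thursday; Apr 18, 1991 is a Thursday.)

Yes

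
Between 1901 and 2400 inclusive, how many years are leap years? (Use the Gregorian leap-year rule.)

Multiples of 4 in [1901,2400]: 125.
Of those, multiples of 100: 5 (not leap unless ÷400).
Multiples of 400: 2.
Leap years = 125 − 5 + 2 = 122.

122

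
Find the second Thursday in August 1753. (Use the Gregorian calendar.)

August 1, 1753 is a Wednesday.
The first Thursday is therefore August 2 (1 days later).
The second Thursday is 2 + 1×7 = August 9.

August 9, 1753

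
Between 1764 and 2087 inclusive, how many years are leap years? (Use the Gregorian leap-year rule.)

79

Multiples of 4 in [1764,2087]: 81.
Of those, multiples of 100: 3 (not leap unless ÷400).
Multiples of 400: 1.
Leap years = 81 − 3 + 1 = 79.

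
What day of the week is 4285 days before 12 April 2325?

Apr 12, 2325 is a Sunday.
4285 mod 7 = 1, so 4285 days before a Sunday is Sunday − 1 = Saturday.

Saturday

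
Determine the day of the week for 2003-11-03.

Doomsday rule: the anchor day for the 2000s is Tuesday. For year 03: 3÷12 = 0 r 3, and 3÷4 = 0, so 0+3+0 = 3.
Tuesday + 3 ≡ Friday — that's 2003's doomsday.
In November the doomsday date is Nov 7.
Nov 3 is 4 days before Nov 7; 4 mod 7 = 4, so Friday − 4 = Monday.

Monday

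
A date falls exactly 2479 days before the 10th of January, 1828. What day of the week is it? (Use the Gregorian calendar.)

Wednesday

Jan 10, 1828 is a Thursday.
2479 mod 7 = 1, so 2479 days before a Thursday is Thursday − 1 = Wednesday.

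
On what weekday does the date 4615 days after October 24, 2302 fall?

Sunday

First find the weekday of Oct 24, 2302. Doomsday rule: the anchor day for the 2300s is Wednesday. For year 02: 2÷12 = 0 r 2, and 2÷4 = 0, so 0+2+0 = 2.
Wednesday + 2 ≡ Friday — that's 2302's doomsday.
In October the doomsday date is Oct 10.
Oct 24 is 14 days after Oct 10; 14 mod 7 = 0, so Friday + 0 = Friday.
4615 mod 7 = 2, so 4615 days after a Friday is Friday + 2 = Sunday.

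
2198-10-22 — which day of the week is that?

Doomsday rule: the anchor day for the 2100s is Sunday. For year 98: 98÷12 = 8 r 2, and 2÷4 = 0, so 8+2+0 = 10.
Sunday + 10 ≡ Wednesday — that's 2198's doomsday.
In October the doomsday date is Oct 10.
Oct 22 is 12 days after Oct 10; 12 mod 7 = 5, so Wednesday + 5 = Monday.

Monday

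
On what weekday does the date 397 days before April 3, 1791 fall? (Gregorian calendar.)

Tuesday

First find the weekday of Apr 3, 1791. Doomsday rule: the anchor day for the 1700s is Sunday. For year 91: 91÷12 = 7 r 7, and 7÷4 = 1, so 7+7+1 = 15.
Sunday + 15 ≡ Monday — that's 1791's doomsday.
In April the doomsday date is Apr 4.
Apr 3 is 1 day before Apr 4; 1 mod 7 = 1, so Monday − 1 = Sunday.
397 mod 7 = 5, so 397 days before a Sunday is Sunday − 5 = Tuesday.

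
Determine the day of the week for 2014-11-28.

Doomsday rule: the anchor day for the 2000s is Tuesday. For year 14: 14÷12 = 1 r 2, and 2÷4 = 0, so 1+2+0 = 3.
Tuesday + 3 ≡ Friday — that's 2014's doomsday.
In November the doomsday date is Nov 7.
Nov 28 is 21 days after Nov 7; 21 mod 7 = 0, so Friday + 0 = Friday.

Friday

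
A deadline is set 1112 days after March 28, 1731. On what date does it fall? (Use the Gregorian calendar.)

April 13, 1734

+366 (one year; includes Feb 29, 1732) → Mar 28, 1732 (746 left).
+365 (one year) → Mar 28, 1733 (381 left).
Mar has 31 days: +4 → Apr 1, 1733 (377 left).
Apr has 30 days: +30 → May 1, 1733 (347 left).
May has 31 days: +31 → Jun 1, 1733 (316 left).
Jun has 30 days: +30 → Jul 1, 1733 (286 left).
Jul has 31 days: +31 → Aug 1, 1733 (255 left).
Aug has 31 days: +31 → Sep 1, 1733 (224 left).
Sep has 30 days: +30 → Oct 1, 1733 (194 left).
Oct has 31 days: +31 → Nov 1, 1733 (163 left).
Nov has 30 days: +30 → Dec 1, 1733 (133 left).
Dec has 31 days: +31 → Jan 1, 1734 (102 left).
Jan has 31 days: +31 → Feb 1, 1734 (71 left).
Feb has 28 days: +28 → Mar 1, 1734 (43 left).
Mar has 31 days: +31 → Apr 1, 1734 (12 left).
+12 → Apr 13, 1734.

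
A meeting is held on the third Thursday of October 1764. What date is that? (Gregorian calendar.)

October 1, 1764 is a Monday.
The first Thursday is therefore October 4 (3 days later).
The third Thursday is 4 + 2×7 = October 18.

October 18, 1764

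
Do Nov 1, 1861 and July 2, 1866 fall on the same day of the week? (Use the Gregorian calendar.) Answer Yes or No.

No

From Nov 1, 1861 to Jul 2, 1866 is 1704 days.
1704 mod 7 = 3, so they are different weekdays.
(Nov 1, 1861 is a Friday; Jul 2, 1866 is a Monday.)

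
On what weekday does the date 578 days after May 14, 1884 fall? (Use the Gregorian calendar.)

Sunday

First find the weekday of May 14, 1884. Doomsday rule: the anchor day for the 1800s is Friday. For year 84: 84÷12 = 7 r 0, and 0÷4 = 0, so 7+0+0 = 7.
Friday + 7 ≡ Friday — that's 1884's doomsday.
In May the doomsday date is May 9.
May 14 is 5 days after May 9; 5 mod 7 = 5, so Friday + 5 = Wednesday.
578 mod 7 = 4, so 578 days after a Wednesday is Wednesday + 4 = Sunday.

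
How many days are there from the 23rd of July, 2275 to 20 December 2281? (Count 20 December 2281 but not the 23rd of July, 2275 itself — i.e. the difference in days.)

2342

Jul 23, 2275 → Jul 23, 2276: 366 days (Feb 29, 2276 is in that span).
Jul 23, 2276 → Jul 23, 2277: 365 days.
Jul 23, 2277 → Jul 23, 2278: 365 days.
Jul 23, 2278 → Jul 23, 2279: 365 days.
Jul 23, 2279 → Jul 23, 2280: 366 days (Feb 29, 2280 is in that span).
Jul 23, 2280 → Jul 23, 2281: 365 days.
Jul 23, 2281 → Aug 23, 2281: 31 days (July has 31).
Aug 23, 2281 → Sep 23, 2281: 31 days (August has 31).
Sep 23, 2281 → Oct 23, 2281: 30 days (September has 30).
Oct 23, 2281 → Nov 23, 2281: 31 days (October has 31).
Nov 23, 2281 → Dec 20, 2281: 27 days.
Total: 2342 days.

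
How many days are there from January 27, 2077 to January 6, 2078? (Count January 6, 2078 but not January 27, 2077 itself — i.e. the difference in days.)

Jan 27, 2077 → Feb 27, 2077: 31 days (January has 31).
Feb 27, 2077 → Mar 27, 2077: 28 days (February has 28).
Mar 27, 2077 → Apr 27, 2077: 31 days (March has 31).
Apr 27, 2077 → May 27, 2077: 30 days (April has 30).
May 27, 2077 → Jun 27, 2077: 31 days (May has 31).
Jun 27, 2077 → Jul 27, 2077: 30 days (June has 30).
Jul 27, 2077 → Aug 27, 2077: 31 days (July has 31).
Aug 27, 2077 → Sep 27, 2077: 31 days (August has 31).
Sep 27, 2077 → Oct 27, 2077: 30 days (September has 30).
Oct 27, 2077 → Nov 27, 2077: 31 days (October has 31).
Nov 27, 2077 → Dec 27, 2077: 30 days (November has 30).
Dec 27, 2077 → Jan 6, 2078: 10 days.
Total: 344 days.

344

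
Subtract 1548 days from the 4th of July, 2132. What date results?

−366 (one year; includes Feb 29, 2132) → Jul 4, 2131 (1182 left).
−365 (one year) → Jul 4, 2130 (817 left).
−365 (one year) → Jul 4, 2129 (452 left).
−365 (one year) → Jul 4, 2128 (87 left).
−4 → Jun 30, 2128 (end of Jun, 30 days; 83 left).
−30 → May 31, 2128 (end of May, 31 days; 53 left).
−31 → Apr 30, 2128 (end of Apr, 30 days; 22 left).
−22 → Apr 8, 2128.

April 8, 2128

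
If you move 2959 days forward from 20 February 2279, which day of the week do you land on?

Tuesday

Feb 20, 2279 is a Thursday.
2959 mod 7 = 5, so 2959 days after a Thursday is Thursday + 5 = Tuesday.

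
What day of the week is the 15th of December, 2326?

Doomsday rule: the anchor day for the 2300s is Wednesday. For year 26: 26÷12 = 2 r 2, and 2÷4 = 0, so 2+2+0 = 4.
Wednesday + 4 ≡ Sunday — that's 2326's doomsday.
In December the doomsday date is Dec 12.
Dec 15 is 3 days after Dec 12; 3 mod 7 = 3, so Sunday + 3 = Wednesday.

Wednesday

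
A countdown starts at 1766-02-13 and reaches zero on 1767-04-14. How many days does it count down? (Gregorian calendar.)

425

Feb 13, 1766 → Feb 13, 1767: 365 days.
Feb 13, 1767 → Mar 13, 1767: 28 days (February has 28).
Mar 13, 1767 → Apr 13, 1767: 31 days (March has 31).
Apr 13, 1767 → Apr 14, 1767: 1 days.
Total: 425 days.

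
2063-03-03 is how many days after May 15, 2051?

4310

May 15, 2051 → May 15, 2052: 366 days (Feb 29, 2052 is in that span).
May 15, 2052 → May 15, 2053: 365 days.
May 15, 2053 → May 15, 2054: 365 days.
May 15, 2054 → May 15, 2055: 365 days.
May 15, 2055 → May 15, 2056: 366 days (Feb 29, 2056 is in that span).
May 15, 2056 → May 15, 2057: 365 days.
May 15, 2057 → May 15, 2058: 365 days.
May 15, 2058 → May 15, 2059: 365 days.
May 15, 2059 → May 15, 2060: 366 days (Feb 29, 2060 is in that span).
May 15, 2060 → May 15, 2061: 365 days.
May 15, 2061 → May 15, 2062: 365 days.
May 15, 2062 → Jun 15, 2062: 31 days (May has 31).
Jun 15, 2062 → Jul 15, 2062: 30 days (June has 30).
Jul 15, 2062 → Aug 15, 2062: 31 days (July has 31).
Aug 15, 2062 → Sep 15, 2062: 31 days (August has 31).
Sep 15, 2062 → Oct 15, 2062: 30 days (September has 30).
Oct 15, 2062 → Nov 15, 2062: 31 days (October has 31).
Nov 15, 2062 → Dec 15, 2062: 30 days (November has 30).
Dec 15, 2062 → Jan 15, 2063: 31 days (December has 31).
Jan 15, 2063 → Feb 15, 2063: 31 days (January has 31).
Feb 15, 2063 → Mar 3, 2063: 16 days.
Total: 4310 days.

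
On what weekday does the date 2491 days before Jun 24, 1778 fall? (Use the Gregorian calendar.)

First find the weekday of Jun 24, 1778. Doomsday rule: the anchor day for the 1700s is Sunday. For year 78: 78÷12 = 6 r 6, and 6÷4 = 1, so 6+6+1 = 13.
Sunday + 13 ≡ Saturday — that's 1778's doomsday.
In June the doomsday date is Jun 6.
Jun 24 is 18 days after Jun 6; 18 mod 7 = 4, so Saturday + 4 = Wednesday.
2491 mod 7 = 6, so 2491 days before a Wednesday is Wednesday − 6 = Thursday.

Thursday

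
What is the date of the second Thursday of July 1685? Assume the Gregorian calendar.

July 1, 1685 is a Sunday.
The first Thursday is therefore July 5 (4 days later).
The second Thursday is 5 + 1×7 = July 12.

July 12, 1685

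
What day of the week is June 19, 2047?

Doomsday rule: the anchor day for the 2000s is Tuesday. For year 47: 47÷12 = 3 r 11, and 11÷4 = 2, so 3+11+2 = 16.
Tuesday + 16 ≡ Thursday — that's 2047's doomsday.
In June the doomsday date is Jun 6.
Jun 19 is 13 days after Jun 6; 13 mod 7 = 6, so Thursday + 6 = Wednesday.

Wednesday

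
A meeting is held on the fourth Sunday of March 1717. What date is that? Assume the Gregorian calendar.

March 1, 1717 is a Monday.
The first Sunday is therefore March 7 (6 days later).
The fourth Sunday is 7 + 3×7 = March 28.

March 28, 1717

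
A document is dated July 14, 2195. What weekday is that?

Doomsday rule: the anchor day for the 2100s is Sunday. For year 95: 95÷12 = 7 r 11, and 11÷4 = 2, so 7+11+2 = 20.
Sunday + 20 ≡ Saturday — that's 2195's doomsday.
In July the doomsday date is Jul 11.
Jul 14 is 3 days after Jul 11; 3 mod 7 = 3, so Saturday + 3 = Tuesday.

Tuesday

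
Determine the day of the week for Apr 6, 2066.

Tuesday

Doomsday rule: the anchor day for the 2000s is Tuesday. For year 66: 66÷12 = 5 r 6, and 6÷4 = 1, so 5+6+1 = 12.
Tuesday + 12 ≡ Sunday — that's 2066's doomsday.
In April the doomsday date is Apr 4.
Apr 6 is 2 days after Apr 4; 2 mod 7 = 2, so Sunday + 2 = Tuesday.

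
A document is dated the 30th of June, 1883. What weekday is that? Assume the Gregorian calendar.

Saturday

Doomsday rule: the anchor day for the 1800s is Friday. For year 83: 83÷12 = 6 r 11, and 11÷4 = 2, so 6+11+2 = 19.
Friday + 19 ≡ Wednesday — that's 1883's doomsday.
In June the doomsday date is Jun 6.
Jun 30 is 24 days after Jun 6; 24 mod 7 = 3, so Wednesday + 3 = Saturday.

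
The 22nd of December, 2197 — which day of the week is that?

Friday

Doomsday rule: the anchor day for the 2100s is Sunday. For year 97: 97÷12 = 8 r 1, and 1÷4 = 0, so 8+1+0 = 9.
Sunday + 9 ≡ Tuesday — that's 2197's doomsday.
In December the doomsday date is Dec 12.
Dec 22 is 10 days after Dec 12; 10 mod 7 = 3, so Tuesday + 3 = Friday.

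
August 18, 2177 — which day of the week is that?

Doomsday rule: the anchor day for the 2100s is Sunday. For year 77: 77÷12 = 6 r 5, and 5÷4 = 1, so 6+5+1 = 12.
Sunday + 12 ≡ Friday — that's 2177's doomsday.
In August the doomsday date is Aug 8.
Aug 18 is 10 days after Aug 8; 10 mod 7 = 3, so Friday + 3 = Monday.

Monday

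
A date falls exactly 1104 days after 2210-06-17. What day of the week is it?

Friday

First find the weekday of Jun 17, 2210. Doomsday rule: the anchor day for the 2200s is Friday. For year 10: 10÷12 = 0 r 10, and 10÷4 = 2, so 0+10+2 = 12.
Friday + 12 ≡ Wednesday — that's 2210's doomsday.
In June the doomsday date is Jun 6.
Jun 17 is 11 days after Jun 6; 11 mod 7 = 4, so Wednesday + 4 = Sunday.
1104 mod 7 = 5, so 1104 days after a Sunday is Sunday + 5 = Friday.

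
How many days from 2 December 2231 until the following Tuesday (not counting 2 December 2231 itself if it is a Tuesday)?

Dec 2, 2231 is a Friday.
From Friday to the next Tuesday is 4 days.

4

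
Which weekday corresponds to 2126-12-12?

Doomsday rule: the anchor day for the 2100s is Sunday. For year 26: 26÷12 = 2 r 2, and 2÷4 = 0, so 2+2+0 = 4.
Sunday + 4 ≡ Thursday — that's 2126's doomsday.
In December the doomsday date is Dec 12.
Dec 12 is the doomsday itself: Thursday.

Thursday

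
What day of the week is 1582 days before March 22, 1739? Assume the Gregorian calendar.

Mar 22, 1739 is a Sunday.
1582 mod 7 = 0, so 1582 days before a Sunday is Sunday − 0 = Sunday.

Sunday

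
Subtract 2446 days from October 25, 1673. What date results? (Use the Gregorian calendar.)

−365 (one year) → Oct 25, 1672 (2081 left).
−366 (one year; includes Feb 29, 1672) → Oct 25, 1671 (1715 left).
−365 (one year) → Oct 25, 1670 (1350 left).
−365 (one year) → Oct 25, 1669 (985 left).
−365 (one year) → Oct 25, 1668 (620 left).
−366 (one year; includes Feb 29, 1668) → Oct 25, 1667 (254 left).
−25 → Sep 30, 1667 (end of Sep, 30 days; 229 left).
−30 → Aug 31, 1667 (end of Aug, 31 days; 199 left).
−31 → Jul 31, 1667 (end of Jul, 31 days; 168 left).
−31 → Jun 30, 1667 (end of Jun, 30 days; 137 left).
−30 → May 31, 1667 (end of May, 31 days; 107 left).
−31 → Apr 30, 1667 (end of Apr, 30 days; 76 left).
−30 → Mar 31, 1667 (end of Mar, 31 days; 46 left).
−31 → Feb 28, 1667 (end of Feb, 28 days; 15 left).
−15 → Feb 13, 1667.

February 13, 1667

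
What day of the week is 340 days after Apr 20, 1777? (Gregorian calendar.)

Apr 20, 1777 is a Sunday.
340 mod 7 = 4, so 340 days after a Sunday is Sunday + 4 = Thursday.

Thursday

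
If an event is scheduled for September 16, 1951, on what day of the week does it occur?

January 1, 1951 is a Monday.
Jan 1, 1951 → Feb 1, 1951: 31 days (January has 31).
Feb 1, 1951 → Mar 1, 1951: 28 days (February has 28).
Mar 1, 1951 → Apr 1, 1951: 31 days (March has 31).
Apr 1, 1951 → May 1, 1951: 30 days (April has 30).
May 1, 1951 → Jun 1, 1951: 31 days (May has 31).
Jun 1, 1951 → Jul 1, 1951: 30 days (June has 30).
Jul 1, 1951 → Aug 1, 1951: 31 days (July has 31).
Aug 1, 1951 → Sep 1, 1951: 31 days (August has 31).
Sep 1, 1951 → Sep 16, 1951: 15 days.
Total: 258 days.
258 mod 7 = 6, so Monday + 6 = Sunday.

Sunday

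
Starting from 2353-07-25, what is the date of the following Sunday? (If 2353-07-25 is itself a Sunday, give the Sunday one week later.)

Jul 25, 2353 is a Saturday.
From Saturday to the next Sunday is 1 day.
Jul 25, 2353 + 1 = Jul 26, 2353.

July 26, 2353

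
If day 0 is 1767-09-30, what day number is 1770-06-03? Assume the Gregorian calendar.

Sep 30, 1767 → Sep 30, 1768: 366 days (Feb 29, 1768 is in that span).
Sep 30, 1768 → Sep 30, 1769: 365 days.
Sep 30, 1769 → Oct 30, 1769: 30 days (September has 30).
Oct 30, 1769 → Nov 30, 1769: 31 days (October has 31).
Nov 30, 1769 → Dec 30, 1769: 30 days (November has 30).
Dec 30, 1769 → Jan 30, 1770: 31 days (December has 31).
Jan 30, 1770 → Feb 28, 1770: 29 days (January has 31).
Feb 28, 1770 → Mar 28, 1770: 28 days (February has 28).
Mar 28, 1770 → Apr 28, 1770: 31 days (March has 31).
Apr 28, 1770 → May 28, 1770: 30 days (April has 30).
May 28, 1770 → Jun 3, 1770: 6 days.
Total: 977 days.

977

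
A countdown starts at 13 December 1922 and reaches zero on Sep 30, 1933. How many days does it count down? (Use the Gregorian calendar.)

Dec 13, 1922 → Dec 13, 1923: 365 days.
Dec 13, 1923 → Dec 13, 1924: 366 days (Feb 29, 1924 is in that span).
Dec 13, 1924 → Dec 13, 1925: 365 days.
Dec 13, 1925 → Dec 13, 1926: 365 days.
Dec 13, 1926 → Dec 13, 1927: 365 days.
Dec 13, 1927 → Dec 13, 1928: 366 days (Feb 29, 1928 is in that span).
Dec 13, 1928 → Dec 13, 1929: 365 days.
Dec 13, 1929 → Dec 13, 1930: 365 days.
Dec 13, 1930 → Dec 13, 1931: 365 days.
Dec 13, 1931 → Dec 13, 1932: 366 days (Feb 29, 1932 is in that span).
Dec 13, 1932 → Jan 13, 1933: 31 days (December has 31).
Jan 13, 1933 → Feb 13, 1933: 31 days (January has 31).
Feb 13, 1933 → Mar 13, 1933: 28 days (February has 28).
Mar 13, 1933 → Apr 13, 1933: 31 days (March has 31).
Apr 13, 1933 → May 13, 1933: 30 days (April has 30).
May 13, 1933 → Jun 13, 1933: 31 days (May has 31).
Jun 13, 1933 → Jul 13, 1933: 30 days (June has 30).
Jul 13, 1933 → Aug 13, 1933: 31 days (July has 31).
Aug 13, 1933 → Sep 13, 1933: 31 days (August has 31).
Sep 13, 1933 → Sep 30, 1933: 17 days.
Total: 3944 days.

3944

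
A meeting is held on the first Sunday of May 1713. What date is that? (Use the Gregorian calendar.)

May 7, 1713

May 1, 1713 is a Monday.
The first Sunday is therefore May 7 (6 days later).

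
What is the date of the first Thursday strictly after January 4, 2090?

Jan 4, 2090 is a Wednesday.
From Wednesday to the next Thursday is 1 day.
Jan 4, 2090 + 1 = Jan 5, 2090.

January 5, 2090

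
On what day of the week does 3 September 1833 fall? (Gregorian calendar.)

Doomsday rule: the anchor day for the 1800s is Friday. For year 33: 33÷12 = 2 r 9, and 9÷4 = 2, so 2+9+2 = 13.
Friday + 13 ≡ Thursday — that's 1833's doomsday.
In September the doomsday date is Sep 5.
Sep 3 is 2 days before Sep 5; 2 mod 7 = 2, so Thursday − 2 = Tuesday.

Tuesday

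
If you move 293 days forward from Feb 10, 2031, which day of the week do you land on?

First find the weekday of Feb 10, 2031. Doomsday rule: the anchor day for the 2000s is Tuesday. For year 31: 31÷12 = 2 r 7, and 7÷4 = 1, so 2+7+1 = 10.
Tuesday + 10 ≡ Friday — that's 2031's doomsday.
In February the doomsday date is Feb 28 (2031 is not a leap year).
Feb 10 is 18 days before Feb 28; 18 mod 7 = 4, so Friday − 4 = Monday.
293 mod 7 = 6, so 293 days after a Monday is Monday + 6 = Sunday.

Sunday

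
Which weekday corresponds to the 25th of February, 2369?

Tuesday

Doomsday rule: the anchor day for the 2300s is Wednesday. For year 69: 69÷12 = 5 r 9, and 9÷4 = 2, so 5+9+2 = 16.
Wednesday + 16 ≡ Friday — that's 2369's doomsday.
In February the doomsday date is Feb 28 (2369 is not a leap year).
Feb 25 is 3 days before Feb 28; 3 mod 7 = 3, so Friday − 3 = Tuesday.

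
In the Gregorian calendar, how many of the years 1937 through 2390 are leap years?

110

Multiples of 4 in [1937,2390]: 113.
Of those, multiples of 100: 4 (not leap unless ÷400).
Multiples of 400: 1.
Leap years = 113 − 4 + 1 = 110.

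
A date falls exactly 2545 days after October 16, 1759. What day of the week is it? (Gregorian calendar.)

Saturday

Oct 16, 1759 is a Tuesday.
2545 mod 7 = 4, so 2545 days after a Tuesday is Tuesday + 4 = Saturday.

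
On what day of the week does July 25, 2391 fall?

Doomsday rule: the anchor day for the 2300s is Wednesday. For year 91: 91÷12 = 7 r 7, and 7÷4 = 1, so 7+7+1 = 15.
Wednesday + 15 ≡ Thursday — that's 2391's doomsday.
In July the doomsday date is Jul 11.
Jul 25 is 14 days after Jul 11; 14 mod 7 = 0, so Thursday + 0 = Thursday.

Thursday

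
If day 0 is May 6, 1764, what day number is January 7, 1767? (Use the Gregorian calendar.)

976

May 6, 1764 → May 6, 1765: 365 days.
May 6, 1765 → May 6, 1766: 365 days.
May 6, 1766 → Jun 6, 1766: 31 days (May has 31).
Jun 6, 1766 → Jul 6, 1766: 30 days (June has 30).
Jul 6, 1766 → Aug 6, 1766: 31 days (July has 31).
Aug 6, 1766 → Sep 6, 1766: 31 days (August has 31).
Sep 6, 1766 → Oct 6, 1766: 30 days (September has 30).
Oct 6, 1766 → Nov 6, 1766: 31 days (October has 31).
Nov 6, 1766 → Dec 6, 1766: 30 days (November has 30).
Dec 6, 1766 → Jan 6, 1767: 31 days (December has 31).
Jan 6, 1767 → Jan 7, 1767: 1 days.
Total: 976 days.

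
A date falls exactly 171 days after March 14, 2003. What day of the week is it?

First find the weekday of Mar 14, 2003. Doomsday rule: the anchor day for the 2000s is Tuesday. For year 03: 3÷12 = 0 r 3, and 3÷4 = 0, so 0+3+0 = 3.
Tuesday + 3 ≡ Friday — that's 2003's doomsday.
In March the doomsday date is Mar 14.
Mar 14 is the doomsday itself: Friday.
171 mod 7 = 3, so 171 days after a Friday is Friday + 3 = Monday.

Monday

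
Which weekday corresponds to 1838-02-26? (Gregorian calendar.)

Doomsday rule: the anchor day for the 1800s is Friday. For year 38: 38÷12 = 3 r 2, and 2÷4 = 0, so 3+2+0 = 5.
Friday + 5 ≡ Wednesday — that's 1838's doomsday.
In February the doomsday date is Feb 28 (1838 is not a leap year).
Feb 26 is 2 days before Feb 28; 2 mod 7 = 2, so Wednesday − 2 = Monday.

Monday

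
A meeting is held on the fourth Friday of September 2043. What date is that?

September 25, 2043

September 1, 2043 is a Tuesday.
The first Friday is therefore September 4 (3 days later).
The fourth Friday is 4 + 3×7 = September 25.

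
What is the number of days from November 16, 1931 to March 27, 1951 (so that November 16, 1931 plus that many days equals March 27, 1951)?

7071

Nov 16, 1931 → Nov 16, 1932: 366 days (Feb 29, 1932 is in that span).
Nov 16, 1932 → Nov 16, 1933: 365 days.
Nov 16, 1933 → Nov 16, 1934: 365 days.
Nov 16, 1934 → Nov 16, 1935: 365 days.
Nov 16, 1935 → Nov 16, 1936: 366 days (Feb 29, 1936 is in that span).
Nov 16, 1936 → Nov 16, 1937: 365 days.
Nov 16, 1937 → Nov 16, 1938: 365 days.
Nov 16, 1938 → Nov 16, 1939: 365 days.
Nov 16, 1939 → Nov 16, 1940: 366 days (Feb 29, 1940 is in that span).
Nov 16, 1940 → Nov 16, 1941: 365 days.
Nov 16, 1941 → Nov 16, 1942: 365 days.
Nov 16, 1942 → Nov 16, 1943: 365 days.
Nov 16, 1943 → Nov 16, 1944: 366 days (Feb 29, 1944 is in that span).
Nov 16, 1944 → Nov 16, 1945: 365 days.
Nov 16, 1945 → Nov 16, 1946: 365 days.
Nov 16, 1946 → Nov 16, 1947: 365 days.
Nov 16, 1947 → Nov 16, 1948: 366 days (Feb 29, 1948 is in that span).
Nov 16, 1948 → Nov 16, 1949: 365 days.
Nov 16, 1949 → Nov 16, 1950: 365 days.
Nov 16, 1950 → Dec 16, 1950: 30 days (November has 30).
Dec 16, 1950 → Jan 16, 1951: 31 days (December has 31).
Jan 16, 1951 → Feb 16, 1951: 31 days (January has 31).
Feb 16, 1951 → Mar 16, 1951: 28 days (February has 28).
Mar 16, 1951 → Mar 27, 1951: 11 days.
Total: 7071 days.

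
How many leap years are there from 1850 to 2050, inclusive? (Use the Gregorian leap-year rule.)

Multiples of 4 in [1850,2050]: 50.
Of those, multiples of 100: 2 (not leap unless ÷400).
Multiples of 400: 1.
Leap years = 50 − 2 + 1 = 49.

49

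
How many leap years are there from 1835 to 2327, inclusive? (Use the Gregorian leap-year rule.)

Multiples of 4 in [1835,2327]: 123.
Of those, multiples of 100: 5 (not leap unless ÷400).
Multiples of 400: 1.
Leap years = 123 − 5 + 1 = 119.

119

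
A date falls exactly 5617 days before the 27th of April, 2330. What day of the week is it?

First find the weekday of Apr 27, 2330. Doomsday rule: the anchor day for the 2300s is Wednesday. For year 30: 30÷12 = 2 r 6, and 6÷4 = 1, so 2+6+1 = 9.
Wednesday + 9 ≡ Friday — that's 2330's doomsday.
In April the doomsday date is Apr 4.
Apr 27 is 23 days after Apr 4; 23 mod 7 = 2, so Friday + 2 = Sunday.
5617 mod 7 = 3, so 5617 days before a Sunday is Sunday − 3 = Thursday.

Thursday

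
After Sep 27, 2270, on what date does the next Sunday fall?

Sep 27, 2270 is a Tuesday.
From Tuesday to the next Sunday is 5 days.
Sep 27, 2270 + 5 = Oct 2, 2270.

October 2, 2270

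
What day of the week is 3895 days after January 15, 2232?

Jan 15, 2232 is a Sunday.
3895 mod 7 = 3, so 3895 days after a Sunday is Sunday + 3 = Wednesday.

Wednesday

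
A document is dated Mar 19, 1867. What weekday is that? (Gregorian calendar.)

Doomsday rule: the anchor day for the 1800s is Friday. For year 67: 67÷12 = 5 r 7, and 7÷4 = 1, so 5+7+1 = 13.
Friday + 13 ≡ Thursday — that's 1867's doomsday.
In March the doomsday date is Mar 14.
Mar 19 is 5 days after Mar 14; 5 mod 7 = 5, so Thursday + 5 = Tuesday.

Tuesday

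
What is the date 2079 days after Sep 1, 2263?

May 11, 2269

+366 (one year; includes Feb 29, 2264) → Sep 1, 2264 (1713 left).
+365 (one year) → Sep 1, 2265 (1348 left).
+365 (one year) → Sep 1, 2266 (983 left).
+365 (one year) → Sep 1, 2267 (618 left).
+366 (one year; includes Feb 29, 2268) → Sep 1, 2268 (252 left).
Sep has 30 days: +30 → Oct 1, 2268 (222 left).
Oct has 31 days: +31 → Nov 1, 2268 (191 left).
Nov has 30 days: +30 → Dec 1, 2268 (161 left).
Dec has 31 days: +31 → Jan 1, 2269 (130 left).
Jan has 31 days: +31 → Feb 1, 2269 (99 left).
Feb has 28 days: +28 → Mar 1, 2269 (71 left).
Mar has 31 days: +31 → Apr 1, 2269 (40 left).
Apr has 30 days: +30 → May 1, 2269 (10 left).
+10 → May 11, 2269.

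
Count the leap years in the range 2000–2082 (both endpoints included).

21

Multiples of 4 in [2000,2082]: 21.
Of those, multiples of 100: 1 (not leap unless ÷400).
Multiples of 400: 1.
Leap years = 21 − 1 + 1 = 21.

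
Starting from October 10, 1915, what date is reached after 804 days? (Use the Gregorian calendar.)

+366 (one year; includes Feb 29, 1916) → Oct 10, 1916 (438 left).
+365 (one year) → Oct 10, 1917 (73 left).
Oct has 31 days: +22 → Nov 1, 1917 (51 left).
Nov has 30 days: +30 → Dec 1, 1917 (21 left).
+21 → Dec 22, 1917.

December 22, 1917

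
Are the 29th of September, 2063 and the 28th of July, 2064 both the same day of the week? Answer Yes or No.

From Sep 29, 2063 to Jul 28, 2064 is 303 days.
303 mod 7 = 2, so they are different weekdays.
(Sep 29, 2063 is a Saturday; Jul 28, 2064 is a Monday.)

No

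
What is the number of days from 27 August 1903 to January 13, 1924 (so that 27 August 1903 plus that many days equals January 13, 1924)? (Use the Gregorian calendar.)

Aug 27, 1903 → Aug 27, 1904: 366 days (Feb 29, 1904 is in that span).
Aug 27, 1904 → Aug 27, 1905: 365 days.
Aug 27, 1905 → Aug 27, 1906: 365 days.
Aug 27, 1906 → Aug 27, 1907: 365 days.
Aug 27, 1907 → Aug 27, 1908: 366 days (Feb 29, 1908 is in that span).
Aug 27, 1908 → Aug 27, 1909: 365 days.
Aug 27, 1909 → Aug 27, 1910: 365 days.
Aug 27, 1910 → Aug 27, 1911: 365 days.
Aug 27, 1911 → Aug 27, 1912: 366 days (Feb 29, 1912 is in that span).
Aug 27, 1912 → Aug 27, 1913: 365 days.
Aug 27, 1913 → Aug 27, 1914: 365 days.
Aug 27, 1914 → Aug 27, 1915: 365 days.
Aug 27, 1915 → Aug 27, 1916: 366 days (Feb 29, 1916 is in that span).
Aug 27, 1916 → Aug 27, 1917: 365 days.
Aug 27, 1917 → Aug 27, 1918: 365 days.
Aug 27, 1918 → Aug 27, 1919: 365 days.
Aug 27, 1919 → Aug 27, 1920: 366 days (Feb 29, 1920 is in that span).
Aug 27, 1920 → Aug 27, 1921: 365 days.
Aug 27, 1921 → Aug 27, 1922: 365 days.
Aug 27, 1922 → Aug 27, 1923: 365 days.
Aug 27, 1923 → Sep 27, 1923: 31 days (August has 31).
Sep 27, 1923 → Oct 27, 1923: 30 days (September has 30).
Oct 27, 1923 → Nov 27, 1923: 31 days (October has 31).
Nov 27, 1923 → Dec 27, 1923: 30 days (November has 30).
Dec 27, 1923 → Jan 13, 1924: 17 days.
Total: 7444 days.

7444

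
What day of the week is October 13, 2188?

Doomsday rule: the anchor day for the 2100s is Sunday. For year 88: 88÷12 = 7 r 4, and 4÷4 = 1, so 7+4+1 = 12.
Sunday + 12 ≡ Friday — that's 2188's doomsday.
In October the doomsday date is Oct 10.
Oct 13 is 3 days after Oct 10; 3 mod 7 = 3, so Friday + 3 = Monday.

Monday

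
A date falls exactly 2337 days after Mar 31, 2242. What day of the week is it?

Wednesday

Mar 31, 2242 is a Thursday.
2337 mod 7 = 6, so 2337 days after a Thursday is Thursday + 6 = Wednesday.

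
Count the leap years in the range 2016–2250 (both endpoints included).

Multiples of 4 in [2016,2250]: 59.
Of those, multiples of 100: 2 (not leap unless ÷400).
Multiples of 400: 0.
Leap years = 59 − 2 + 0 = 57.

57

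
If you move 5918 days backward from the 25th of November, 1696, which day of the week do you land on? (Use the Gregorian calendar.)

First find the weekday of Nov 25, 1696. Doomsday rule: the anchor day for the 1600s is Tuesday. For year 96: 96÷12 = 8 r 0, and 0÷4 = 0, so 8+0+0 = 8.
Tuesday + 8 ≡ Wednesday — that's 1696's doomsday.
In November the doomsday date is Nov 7.
Nov 25 is 18 days after Nov 7; 18 mod 7 = 4, so Wednesday + 4 = Sunday.
5918 mod 7 = 3, so 5918 days before a Sunday is Sunday − 3 = Thursday.

Thursday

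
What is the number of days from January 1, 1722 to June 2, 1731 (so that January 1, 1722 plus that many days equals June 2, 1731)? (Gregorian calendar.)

Jan 1, 1722 → Jan 1, 1723: 365 days.
Jan 1, 1723 → Jan 1, 1724: 365 days.
Jan 1, 1724 → Jan 1, 1725: 366 days (Feb 29, 1724 is in that span).
Jan 1, 1725 → Jan 1, 1726: 365 days.
Jan 1, 1726 → Jan 1, 1727: 365 days.
Jan 1, 1727 → Jan 1, 1728: 365 days.
Jan 1, 1728 → Jan 1, 1729: 366 days (Feb 29, 1728 is in that span).
Jan 1, 1729 → Jan 1, 1730: 365 days.
Jan 1, 1730 → Jan 1, 1731: 365 days.
Jan 1, 1731 → Feb 1, 1731: 31 days (January has 31).
Feb 1, 1731 → Mar 1, 1731: 28 days (February has 28).
Mar 1, 1731 → Apr 1, 1731: 31 days (March has 31).
Apr 1, 1731 → May 1, 1731: 30 days (April has 30).
May 1, 1731 → Jun 1, 1731: 31 days (May has 31).
Jun 1, 1731 → Jun 2, 1731: 1 days.
Total: 3439 days.

3439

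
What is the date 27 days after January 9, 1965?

February 5, 1965

Jan has 31 days: +23 → Feb 1, 1965 (4 left).
+4 → Feb 5, 1965.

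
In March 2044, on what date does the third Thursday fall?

March 17, 2044

March 1, 2044 is a Tuesday.
The first Thursday is therefore March 3 (2 days later).
The third Thursday is 3 + 2×7 = March 17.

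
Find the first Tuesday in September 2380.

September 2, 2380

September 1, 2380 is a Monday.
The first Tuesday is therefore September 2 (1 days later).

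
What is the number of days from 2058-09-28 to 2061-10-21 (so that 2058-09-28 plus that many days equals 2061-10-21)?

1119

Sep 28, 2058 → Sep 28, 2059: 365 days.
Sep 28, 2059 → Sep 28, 2060: 366 days (Feb 29, 2060 is in that span).
Sep 28, 2060 → Oct 28, 2060: 30 days (September has 30).
Oct 28, 2060 → Nov 28, 2060: 31 days (October has 31).
Nov 28, 2060 → Dec 28, 2060: 30 days (November has 30).
Dec 28, 2060 → Jan 28, 2061: 31 days (December has 31).
Jan 28, 2061 → Feb 28, 2061: 31 days (January has 31).
Feb 28, 2061 → Mar 28, 2061: 28 days (February has 28).
Mar 28, 2061 → Apr 28, 2061: 31 days (March has 31).
Apr 28, 2061 → May 28, 2061: 30 days (April has 30).
May 28, 2061 → Jun 28, 2061: 31 days (May has 31).
Jun 28, 2061 → Jul 28, 2061: 30 days (June has 30).
Jul 28, 2061 → Aug 28, 2061: 31 days (July has 31).
Aug 28, 2061 → Sep 28, 2061: 31 days (August has 31).
Sep 28, 2061 → Oct 21, 2061: 23 days.
Total: 1119 days.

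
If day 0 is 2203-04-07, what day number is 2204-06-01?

Apr 7, 2203 → Apr 7, 2204: 366 days (Feb 29, 2204 is in that span).
Apr 7, 2204 → May 7, 2204: 30 days (April has 30).
May 7, 2204 → Jun 1, 2204: 25 days.
Total: 421 days.

421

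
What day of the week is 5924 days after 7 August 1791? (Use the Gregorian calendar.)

Tuesday

First find the weekday of Aug 7, 1791. Doomsday rule: the anchor day for the 1700s is Sunday. For year 91: 91÷12 = 7 r 7, and 7÷4 = 1, so 7+7+1 = 15.
Sunday + 15 ≡ Monday — that's 1791's doomsday.
In August the doomsday date is Aug 8.
Aug 7 is 1 day before Aug 8; 1 mod 7 = 1, so Monday − 1 = Sunday.
5924 mod 7 = 2, so 5924 days after a Sunday is Sunday + 2 = Tuesday.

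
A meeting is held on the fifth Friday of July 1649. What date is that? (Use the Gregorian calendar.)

July 30, 1649

July 1, 1649 is a Thursday.
The first Friday is therefore July 2 (1 days later).
The fifth Friday is 2 + 4×7 = July 30.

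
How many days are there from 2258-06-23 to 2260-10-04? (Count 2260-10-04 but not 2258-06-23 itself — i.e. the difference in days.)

Jun 23, 2258 → Jun 23, 2259: 365 days.
Jun 23, 2259 → Jun 23, 2260: 366 days (Feb 29, 2260 is in that span).
Jun 23, 2260 → Jul 23, 2260: 30 days (June has 30).
Jul 23, 2260 → Aug 23, 2260: 31 days (July has 31).
Aug 23, 2260 → Sep 23, 2260: 31 days (August has 31).
Sep 23, 2260 → Oct 4, 2260: 11 days.
Total: 834 days.

834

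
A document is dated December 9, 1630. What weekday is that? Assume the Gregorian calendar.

Doomsday rule: the anchor day for the 1600s is Tuesday. For year 30: 30÷12 = 2 r 6, and 6÷4 = 1, so 2+6+1 = 9.
Tuesday + 9 ≡ Thursday — that's 1630's doomsday.
In December the doomsday date is Dec 12.
Dec 9 is 3 days before Dec 12; 3 mod 7 = 3, so Thursday − 3 = Monday.

Monday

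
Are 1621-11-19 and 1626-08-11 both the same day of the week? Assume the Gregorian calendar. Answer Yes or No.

From Nov 19, 1621 to Aug 11, 1626 is 1726 days.
1726 mod 7 = 4, so they are different weekdays.
(Nov 19, 1621 is a Friday; Aug 11, 1626 is a Tuesday.)

No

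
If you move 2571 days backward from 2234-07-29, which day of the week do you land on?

Sunday

Jul 29, 2234 is a Tuesday.
2571 mod 7 = 2, so 2571 days before a Tuesday is Tuesday − 2 = Sunday.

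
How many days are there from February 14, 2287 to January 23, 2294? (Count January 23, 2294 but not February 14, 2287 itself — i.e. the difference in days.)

Feb 14, 2287 → Feb 14, 2288: 365 days.
Feb 14, 2288 → Feb 14, 2289: 366 days (Feb 29, 2288 is in that span).
Feb 14, 2289 → Feb 14, 2290: 365 days.
Feb 14, 2290 → Feb 14, 2291: 365 days.
Feb 14, 2291 → Feb 14, 2292: 365 days.
Feb 14, 2292 → Feb 14, 2293: 366 days (Feb 29, 2292 is in that span).
Feb 14, 2293 → Mar 14, 2293: 28 days (February has 28).
Mar 14, 2293 → Apr 14, 2293: 31 days (March has 31).
Apr 14, 2293 → May 14, 2293: 30 days (April has 30).
May 14, 2293 → Jun 14, 2293: 31 days (May has 31).
Jun 14, 2293 → Jul 14, 2293: 30 days (June has 30).
Jul 14, 2293 → Aug 14, 2293: 31 days (July has 31).
Aug 14, 2293 → Sep 14, 2293: 31 days (August has 31).
Sep 14, 2293 → Oct 14, 2293: 30 days (September has 30).
Oct 14, 2293 → Nov 14, 2293: 31 days (October has 31).
Nov 14, 2293 → Dec 14, 2293: 30 days (November has 30).
Dec 14, 2293 → Jan 14, 2294: 31 days (December has 31).
Jan 14, 2294 → Jan 23, 2294: 9 days.
Total: 2535 days.

2535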